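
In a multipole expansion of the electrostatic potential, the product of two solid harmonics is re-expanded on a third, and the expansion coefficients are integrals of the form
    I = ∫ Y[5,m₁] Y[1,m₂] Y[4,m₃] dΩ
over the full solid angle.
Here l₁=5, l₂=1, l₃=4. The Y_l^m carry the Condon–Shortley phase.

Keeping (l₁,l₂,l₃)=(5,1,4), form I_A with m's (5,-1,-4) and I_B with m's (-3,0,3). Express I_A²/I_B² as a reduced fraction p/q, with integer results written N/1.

Shared (l₁,l₂,l₃)=(5,1,4): N and (l;000)² cancel in I_A²/I_B².
A: Δ = 2!·8!·0!/11! = 1/495; Racah Σ t=0..0: t=0:+1/80640 = 1/80640; ⇒ 3j(5 1 4; 5 -1 -4)² = 1/11, sgn +1
B: Δ = 2!·8!·0!/11! = 1/495; Racah Σ t=1..1: t=1:−1/5040 = -1/5040; ⇒ 3j(5 1 4; -3 0 3)² = 16/495, sgn +1
I_A²/I_B² = (1/11)/(16/495) = 45/16

45/16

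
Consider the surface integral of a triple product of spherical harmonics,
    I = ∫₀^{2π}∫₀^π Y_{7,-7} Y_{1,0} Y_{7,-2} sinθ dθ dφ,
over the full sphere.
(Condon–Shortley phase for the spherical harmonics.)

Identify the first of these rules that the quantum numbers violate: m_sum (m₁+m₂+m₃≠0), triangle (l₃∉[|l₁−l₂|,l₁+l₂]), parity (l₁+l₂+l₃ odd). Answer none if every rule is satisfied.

m₁+m₂+m₃ = -7 + 0 − 2 = -9  ✗
triangle: |7−1|=6 ≤ l₃=7 ≤ 7+1=8
parity: l₁+l₂+l₃ = 15 is odd

m_sum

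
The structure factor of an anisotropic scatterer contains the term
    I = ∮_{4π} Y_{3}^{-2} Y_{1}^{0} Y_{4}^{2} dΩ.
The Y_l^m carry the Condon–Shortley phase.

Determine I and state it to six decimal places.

0.213244

Checks pass: Σm=0; 8 even; l₃=4∈[2,4].
(2·3+1)(2·1+1)(2·4+1) = 189
Δ: 0! 6! 2! / 9! → 1/252
sum: t=0:+1/36 = 1/36
3j²(3 1 4; 0 0 0) = Δ·Π!·Σ² = 4/63  (sign +1)
sum: t=0:+1/120 = 1/120
3j²(3 1 4; -2 0 2) = Δ·Π!·Σ² = 1/21  (sign +1)
combine: 4πI² = 189·4/63·1/21 = 4/7
take √, sign +1: I = 0.21324362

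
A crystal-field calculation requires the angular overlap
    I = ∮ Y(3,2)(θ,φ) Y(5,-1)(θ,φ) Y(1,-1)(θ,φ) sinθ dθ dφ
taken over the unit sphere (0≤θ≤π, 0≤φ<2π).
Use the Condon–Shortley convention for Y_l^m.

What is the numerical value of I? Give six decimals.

0.000000

|3−5|≤1≤3+5 violated ⇒ I = 0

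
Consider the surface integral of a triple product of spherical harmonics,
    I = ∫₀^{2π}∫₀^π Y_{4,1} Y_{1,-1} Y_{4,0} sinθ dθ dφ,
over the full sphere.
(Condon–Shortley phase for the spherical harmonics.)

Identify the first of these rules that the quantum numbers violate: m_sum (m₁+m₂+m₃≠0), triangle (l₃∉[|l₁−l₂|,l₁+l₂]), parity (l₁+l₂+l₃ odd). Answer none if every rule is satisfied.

m₁+m₂+m₃ = 1 − 1 + 0 = 0  ✓
triangle: |4−1|=3 ≤ l₃=4 ≤ 4+1=5  ✓
parity: l₁+l₂+l₃ = 9 is odd  ✗

parity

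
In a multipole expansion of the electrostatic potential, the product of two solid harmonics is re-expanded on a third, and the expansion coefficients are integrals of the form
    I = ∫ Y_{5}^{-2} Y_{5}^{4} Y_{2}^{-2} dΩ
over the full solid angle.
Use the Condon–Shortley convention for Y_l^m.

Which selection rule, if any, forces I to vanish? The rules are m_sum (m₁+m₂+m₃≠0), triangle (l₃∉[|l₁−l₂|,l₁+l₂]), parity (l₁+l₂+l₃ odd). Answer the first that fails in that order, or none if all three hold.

azimuthal sum: -2 + 4 − 2 = 0  ✓
0 ≤ 2 ≤ 10 (triangle on l)  ✓
L = 5 + 5 + 2 = 12 (even)  ✓

none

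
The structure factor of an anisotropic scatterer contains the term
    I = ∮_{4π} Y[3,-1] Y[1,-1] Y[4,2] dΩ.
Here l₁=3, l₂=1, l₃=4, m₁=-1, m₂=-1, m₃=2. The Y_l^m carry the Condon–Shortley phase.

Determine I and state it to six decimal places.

0.238414

Rules hold: Σm=0, L=8 even, 2≤4≤4.
N = 7·3·9 = 189
Δ = 0!·6!·2!/9! = 1/252
Racah Σ t=0..0: t=0:+1/36 = 1/36
⇒ 3j(3 1 4; 0 0 0)² = 4/63, sgn +1
Racah Σ t=0..0: t=0:+1/96 = 1/96
⇒ 3j(3 1 4; -1 -1 2)² = 5/84, sgn +1
4πI² = N·(3j₀)²·(3jₘ)² = 5/7
I = +1·√(0.714286/4π) = 0.23841361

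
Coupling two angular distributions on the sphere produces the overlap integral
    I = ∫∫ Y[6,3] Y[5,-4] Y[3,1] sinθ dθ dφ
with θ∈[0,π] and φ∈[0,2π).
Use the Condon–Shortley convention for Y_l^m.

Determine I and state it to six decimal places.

Checks pass: Σm=0; 14 even; l₃=3∈[1,11].
(2·6+1)(2·5+1)(2·3+1) = 1001
Δ: 8! 4! 2! / 15! → 1/675675
sum: t=3:−1/8640 t=4:+1/2304 t=5:−1/8640 = 7/34560
3j²(6 5 3; 0 0 0) = Δ·Π!·Σ² = 7/429  (sign -1)
sum: t=0:+1/241920 t=1:−1/40320 = -1/48384
3j²(6 5 3; 3 -4 1) = Δ·Π!·Σ² = 24/1001  (sign -1)
combine: 4πI² = 1001·7/429·24/1001 = 56/143
take √, sign +1: I = 0.17653103

0.176531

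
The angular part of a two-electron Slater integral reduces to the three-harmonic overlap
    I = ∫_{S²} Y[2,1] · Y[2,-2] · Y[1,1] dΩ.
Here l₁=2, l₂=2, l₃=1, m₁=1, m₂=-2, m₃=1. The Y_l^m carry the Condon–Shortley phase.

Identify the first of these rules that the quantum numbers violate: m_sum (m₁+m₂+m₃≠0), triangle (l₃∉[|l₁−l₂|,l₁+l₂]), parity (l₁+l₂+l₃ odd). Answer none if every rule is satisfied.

parity

m₁+m₂+m₃ = 1 − 2 + 1 = 0  ✓
triangle: |2−2|=0 ≤ l₃=1 ≤ 2+2=4  ✓
parity: l₁+l₂+l₃ = 5 is odd  ✗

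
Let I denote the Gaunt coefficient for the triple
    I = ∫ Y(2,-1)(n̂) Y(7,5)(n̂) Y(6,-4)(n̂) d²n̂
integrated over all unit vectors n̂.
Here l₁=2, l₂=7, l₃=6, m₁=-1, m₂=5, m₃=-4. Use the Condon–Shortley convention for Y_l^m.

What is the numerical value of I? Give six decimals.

Σlᵢ=15 odd — θ-integrand is odd under cosθ→−cosθ; I=0

0.000000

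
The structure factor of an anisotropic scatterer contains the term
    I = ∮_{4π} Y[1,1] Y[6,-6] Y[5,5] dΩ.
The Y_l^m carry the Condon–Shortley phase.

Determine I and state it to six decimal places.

0.331940

Rules hold: Σm=0, L=12 even, 5≤5≤7.
N = 3·13·11 = 429
Δ = 2!·0!·10!/13! = 1/858
Racah Σ t=1..1: t=1:−1/14400 = -1/14400
⇒ 3j(1 6 5; 0 0 0)² = 6/143, sgn +1
Racah Σ t=0..0: t=0:+1/7257600 = 1/7257600
⇒ 3j(1 6 5; 1 -6 5)² = 1/13, sgn +1
4πI² = N·(3j₀)²·(3jₘ)² = 18/13
I = +1·√(1.38462/4π) = 0.33194004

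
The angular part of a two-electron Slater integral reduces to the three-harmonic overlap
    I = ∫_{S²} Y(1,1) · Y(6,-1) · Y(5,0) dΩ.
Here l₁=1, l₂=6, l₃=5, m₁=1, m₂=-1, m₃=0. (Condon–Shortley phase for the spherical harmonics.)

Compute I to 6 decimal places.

Rules hold: Σm=0, L=12 even, 5≤5≤7.
N = 3·13·11 = 429
Δ = 2!·0!·10!/13! = 1/858
Racah Σ t=1..1: t=1:−1/14400 = -1/14400
⇒ 3j(1 6 5; 0 0 0)² = 6/143, sgn +1
Racah Σ t=0..0: t=0:+1/28800 = 1/28800
⇒ 3j(1 6 5; 1 -1 0)² = 7/286, sgn -1
4πI² = N·(3j₀)²·(3jₘ)² = 63/143
I = -1·√(0.440559/4π) = -0.18723944

-0.187239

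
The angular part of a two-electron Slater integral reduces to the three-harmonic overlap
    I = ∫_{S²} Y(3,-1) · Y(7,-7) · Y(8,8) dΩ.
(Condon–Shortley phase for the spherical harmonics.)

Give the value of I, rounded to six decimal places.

Checks pass: Σm=0; 18 even; l₃=8∈[4,10].
(2·3+1)(2·7+1)(2·8+1) = 1785
Δ: 2! 4! 12! / 19! → 1/5290740
sum: t=0:+1/7257600 t=1:−1/2073600 t=2:+1/7257600 = -1/4838400
3j²(3 7 8; 0 0 0) = Δ·Π!·Σ² = 252/20995  (sign -1)
sum: t=0:+1/22992076800 = 1/22992076800
3j²(3 7 8; -1 -7 8) = Δ·Π!·Σ² = 91/2907  (sign +1)
combine: 4πI² = 1785·252/20995·91/2907 = 4116/6137
take √, sign -1: I = -0.23102272

-0.231023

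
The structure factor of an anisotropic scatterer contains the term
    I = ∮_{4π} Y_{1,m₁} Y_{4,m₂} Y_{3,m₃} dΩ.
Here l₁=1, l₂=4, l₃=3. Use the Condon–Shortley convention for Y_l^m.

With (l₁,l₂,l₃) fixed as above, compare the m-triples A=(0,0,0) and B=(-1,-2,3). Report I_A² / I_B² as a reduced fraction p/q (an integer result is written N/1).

16/1

Shared (l₁,l₂,l₃)=(1,4,3): N and (l;000)² cancel in I_A²/I_B².
A: Δ = 2!·0!·6!/9! = 1/252; Racah Σ t=1..1: t=1:−1/36 = -1/36; ⇒ 3j(1 4 3; 0 0 0)² = 4/63, sgn +1
B: Δ = 2!·0!·6!/9! = 1/252; Racah Σ t=2..2: t=2:+1/1440 = 1/1440; ⇒ 3j(1 4 3; -1 -2 3)² = 1/252, sgn +1
I_A²/I_B² = (4/63)/(1/252) = 16/1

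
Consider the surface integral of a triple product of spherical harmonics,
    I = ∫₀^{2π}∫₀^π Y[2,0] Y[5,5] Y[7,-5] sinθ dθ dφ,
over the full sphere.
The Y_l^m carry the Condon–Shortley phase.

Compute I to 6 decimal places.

-0.092064

Checks pass: Σm=0; 14 even; l₃=7∈[3,7].
(2·2+1)(2·5+1)(2·7+1) = 825
Δ: 0! 4! 10! / 15! → 1/15015
sum: t=0:+1/57600 = 1/57600
3j²(2 5 7; 0 0 0) = Δ·Π!·Σ² = 21/715  (sign -1)
sum: t=0:+1/14515200 = 1/14515200
3j²(2 5 7; 0 5 -5) = Δ·Π!·Σ² = 2/455  (sign +1)
combine: 4πI² = 825·21/715·2/455 = 18/169
take √, sign -1: I = -0.09206360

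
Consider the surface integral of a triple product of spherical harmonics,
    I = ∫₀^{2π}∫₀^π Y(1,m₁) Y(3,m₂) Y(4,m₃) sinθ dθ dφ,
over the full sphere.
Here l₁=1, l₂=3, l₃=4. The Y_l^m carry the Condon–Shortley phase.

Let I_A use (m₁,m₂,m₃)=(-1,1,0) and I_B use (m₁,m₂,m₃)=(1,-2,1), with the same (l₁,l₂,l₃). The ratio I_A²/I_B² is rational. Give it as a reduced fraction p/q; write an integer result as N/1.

Same 1,3,4: normalisation and zero-m 3j drop out of the ratio.
A: Δ: 0! 2! 6! / 9! → 1/252; sum: t=0:+1/96 = 1/96; 3j²(1 3 4; -1 1 0) = Δ·Π!·Σ² = 1/42  (sign +1)
B: Δ: 0! 2! 6! / 9! → 1/252; sum: t=0:+1/240 = 1/240; 3j²(1 3 4; 1 -2 1) = Δ·Π!·Σ² = 1/84  (sign -1)
I_A²/I_B² = (1/42)/(1/84) = 2/1

2/1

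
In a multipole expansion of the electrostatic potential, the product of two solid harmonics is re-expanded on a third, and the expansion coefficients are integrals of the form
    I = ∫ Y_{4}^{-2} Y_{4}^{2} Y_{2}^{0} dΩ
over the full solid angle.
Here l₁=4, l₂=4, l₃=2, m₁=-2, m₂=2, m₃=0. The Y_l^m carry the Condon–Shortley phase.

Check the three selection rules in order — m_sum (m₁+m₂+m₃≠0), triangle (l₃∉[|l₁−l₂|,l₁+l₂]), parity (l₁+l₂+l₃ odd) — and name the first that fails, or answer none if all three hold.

azimuthal sum: -2 + 2 + 0 = 0  ✓
0 ≤ 2 ≤ 8 (triangle on l)  ✓
L = 4 + 4 + 2 = 10 (even)  ✓

none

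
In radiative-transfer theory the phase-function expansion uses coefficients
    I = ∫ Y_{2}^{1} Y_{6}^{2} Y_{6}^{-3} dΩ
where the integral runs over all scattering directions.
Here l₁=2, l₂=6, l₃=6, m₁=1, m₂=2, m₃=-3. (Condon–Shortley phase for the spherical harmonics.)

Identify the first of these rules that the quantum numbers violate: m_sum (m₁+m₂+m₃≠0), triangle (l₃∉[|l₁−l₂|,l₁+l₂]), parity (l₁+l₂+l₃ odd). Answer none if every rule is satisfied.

none

azimuthal sum: 1 + 2 − 3 = 0  ✓
4 ≤ 6 ≤ 8 (triangle on l)  ✓
L = 2 + 6 + 6 = 14 (even)  ✓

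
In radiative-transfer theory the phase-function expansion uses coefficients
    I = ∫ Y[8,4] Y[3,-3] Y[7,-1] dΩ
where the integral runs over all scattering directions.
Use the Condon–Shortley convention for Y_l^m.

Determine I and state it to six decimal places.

m-sum 0 ✓  L=18 even ✓  5≤7≤11 ✓
Π(2lᵢ+1) = 17×7×15 = 1785
triangle coeff Δ(8,3,7) = 1/5290740
Σ_t [1,3]: t=1:−1/7257600 t=2:+1/2073600 t=3:−1/7257600 = 1/4838400
(3j)²=252/20995 [(8 3 7; 0 0 0)], sign=-1
Σ_t [0,0]: t=0:+1/46448640 = 1/46448640
(3j)²=2475/117572 [(8 3 7; 4 -3 -1)], sign=+1
⇒ 4πI² = 467775/1037153
I = (-1)√(467775/1037153/(4π)) = -0.18944893

-0.189449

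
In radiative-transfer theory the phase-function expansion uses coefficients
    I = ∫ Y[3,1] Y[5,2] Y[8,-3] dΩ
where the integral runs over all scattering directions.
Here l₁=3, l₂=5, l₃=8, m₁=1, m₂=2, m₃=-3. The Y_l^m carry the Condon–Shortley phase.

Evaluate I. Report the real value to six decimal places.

Checks pass: Σm=0; 16 even; l₃=8∈[2,8].
(2·3+1)(2·5+1)(2·8+1) = 1309
Δ: 0! 6! 10! / 17! → 1/136136
sum: t=0:+1/518400 = 1/518400
3j²(3 5 8; 0 0 0) = Δ·Π!·Σ² = 56/2431  (sign +1)
sum: t=0:+1/1451520 = 1/1451520
3j²(3 5 8; 1 2 -3) = Δ·Π!·Σ² = 75/3094  (sign -1)
combine: 4πI² = 1309·56/2431·75/3094 = 2100/2873
take √, sign -1: I = -0.24117756

-0.241178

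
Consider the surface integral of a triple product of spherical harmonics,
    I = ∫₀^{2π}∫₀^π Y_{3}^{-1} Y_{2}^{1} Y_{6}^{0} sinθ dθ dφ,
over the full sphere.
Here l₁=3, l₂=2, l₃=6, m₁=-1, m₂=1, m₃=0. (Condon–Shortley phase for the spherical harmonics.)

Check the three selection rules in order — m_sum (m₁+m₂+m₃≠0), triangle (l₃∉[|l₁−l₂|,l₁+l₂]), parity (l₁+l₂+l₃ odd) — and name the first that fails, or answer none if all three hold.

Σmᵢ = 0  ✓
l₃∈[|l₁−l₂|,l₁+l₂]=[1,5], have l₃=6  ✗
Σlᵢ = 11 ⇒ odd

triangle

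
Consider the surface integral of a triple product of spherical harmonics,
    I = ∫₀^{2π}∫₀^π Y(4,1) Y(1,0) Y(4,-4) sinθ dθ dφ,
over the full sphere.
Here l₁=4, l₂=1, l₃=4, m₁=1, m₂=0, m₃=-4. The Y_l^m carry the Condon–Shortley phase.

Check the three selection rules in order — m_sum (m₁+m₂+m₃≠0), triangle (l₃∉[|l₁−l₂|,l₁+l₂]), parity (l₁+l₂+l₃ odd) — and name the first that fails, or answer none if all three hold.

Σmᵢ = -3  ✗
l₃∈[|l₁−l₂|,l₁+l₂]=[3,5], have l₃=4
Σlᵢ = 9 ⇒ odd

m_sum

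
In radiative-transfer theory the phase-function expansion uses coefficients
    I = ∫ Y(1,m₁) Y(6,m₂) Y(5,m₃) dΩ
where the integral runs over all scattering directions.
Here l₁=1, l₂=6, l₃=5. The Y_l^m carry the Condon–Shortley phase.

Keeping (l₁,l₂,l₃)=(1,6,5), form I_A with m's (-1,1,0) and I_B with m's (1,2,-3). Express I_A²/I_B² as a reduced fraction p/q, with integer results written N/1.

7/2

Same 1,6,5: normalisation and zero-m 3j drop out of the ratio.
A: Δ: 2! 0! 10! / 13! → 1/858; sum: t=2:+1/28800 = 1/28800; 3j²(1 6 5; -1 1 0) = Δ·Π!·Σ² = 7/286  (sign -1)
B: Δ: 2! 0! 10! / 13! → 1/858; sum: t=0:+1/161280 = 1/161280; 3j²(1 6 5; 1 2 -3) = Δ·Π!·Σ² = 1/143  (sign +1)
I_A²/I_B² = (7/286)/(1/143) = 7/2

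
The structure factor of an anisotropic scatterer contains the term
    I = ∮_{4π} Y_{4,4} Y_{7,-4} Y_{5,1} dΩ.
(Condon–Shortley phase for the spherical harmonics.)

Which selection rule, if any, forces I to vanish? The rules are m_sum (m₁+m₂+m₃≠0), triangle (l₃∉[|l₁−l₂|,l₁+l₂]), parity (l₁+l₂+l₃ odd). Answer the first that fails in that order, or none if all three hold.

m_sum

m₁+m₂+m₃ = 4 − 4 + 1 = 1  ✗
triangle: |4−7|=3 ≤ l₃=5 ≤ 4+7=11
parity: l₁+l₂+l₃ = 16 is even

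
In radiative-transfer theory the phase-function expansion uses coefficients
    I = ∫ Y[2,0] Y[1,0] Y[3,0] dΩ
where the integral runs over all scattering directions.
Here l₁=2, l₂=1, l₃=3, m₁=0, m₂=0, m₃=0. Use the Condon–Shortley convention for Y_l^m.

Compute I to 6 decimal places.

Checks pass: Σm=0; 6 even; l₃=3∈[1,3].
(2·2+1)(2·1+1)(2·3+1) = 105
Δ: 0! 4! 2! / 7! → 1/105
sum: t=0:+1/4 = 1/4
3j²(2 1 3; 0 0 0) = Δ·Π!·Σ² = 3/35  (sign -1)
(m-triple is (0,0,0) — same symbol as above.)
combine: 4πI² = 105·3/35·3/35 = 27/35
take √, sign +1: I = 0.24776670

0.247767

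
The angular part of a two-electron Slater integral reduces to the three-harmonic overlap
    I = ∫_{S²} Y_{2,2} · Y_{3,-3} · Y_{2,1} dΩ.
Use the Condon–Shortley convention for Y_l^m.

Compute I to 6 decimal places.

l₁+l₂+l₃=7 is odd: 3j(l;000)=0 ⇒ I=0

0.000000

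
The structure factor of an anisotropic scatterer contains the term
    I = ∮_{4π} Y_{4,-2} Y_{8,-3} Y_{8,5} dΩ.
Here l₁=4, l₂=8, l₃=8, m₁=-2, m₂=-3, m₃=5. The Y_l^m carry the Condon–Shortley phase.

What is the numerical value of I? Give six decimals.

-0.060520

m-sum 0 ✓  L=20 even ✓  4≤8≤12 ✓
Π(2lᵢ+1) = 9×17×17 = 2601
triangle coeff Δ(4,8,8) = 1/185175900
Σ_t [0,4]: t=0:+1/557383680 t=1:−1/21772800 t=2:+1/8294400 t=3:−1/21772800 t=4:+1/557383680 = 1/30965760
(3j)²=36/4199 [(4 8 8; 0 0 0)], sign=+1
Σ_t [2,4]: t=2:+1/209018880 t=3:−1/261273600 t=4:+1/3832012800 = 1/821145600
(3j)²=2/969 [(4 8 8; -2 -3 5)], sign=-1
⇒ 4πI² = 216/4693
I = (-1)√(216/4693/(4π)) = -0.06051969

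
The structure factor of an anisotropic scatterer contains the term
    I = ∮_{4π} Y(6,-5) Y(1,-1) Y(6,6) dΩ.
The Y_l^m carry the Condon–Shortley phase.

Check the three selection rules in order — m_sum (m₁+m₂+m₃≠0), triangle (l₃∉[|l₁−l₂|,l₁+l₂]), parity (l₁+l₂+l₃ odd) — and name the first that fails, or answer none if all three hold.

Σmᵢ = 0  ✓
l₃∈[|l₁−l₂|,l₁+l₂]=[5,7], have l₃=6  ✓
Σlᵢ = 13 ⇒ odd  ✗

parity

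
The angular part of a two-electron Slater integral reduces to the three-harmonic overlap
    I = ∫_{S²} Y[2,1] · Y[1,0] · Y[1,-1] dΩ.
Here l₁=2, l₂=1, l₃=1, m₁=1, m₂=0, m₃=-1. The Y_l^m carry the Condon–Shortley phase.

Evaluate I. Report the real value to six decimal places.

m-sum 0 ✓  L=4 even ✓  1≤1≤3 ✓
Π(2lᵢ+1) = 5×3×3 = 45
triangle coeff Δ(2,1,1) = 1/30
Σ_t [1,1]: t=1:−1/1 = -1/1
(3j)²=2/15 [(2 1 1; 0 0 0)], sign=+1
Σ_t [1,1]: t=1:−1/2 = -1/2
(3j)²=1/10 [(2 1 1; 1 0 -1)], sign=-1
⇒ 4πI² = 3/5
I = (-1)√(3/5/(4π)) = -0.21850969

-0.218510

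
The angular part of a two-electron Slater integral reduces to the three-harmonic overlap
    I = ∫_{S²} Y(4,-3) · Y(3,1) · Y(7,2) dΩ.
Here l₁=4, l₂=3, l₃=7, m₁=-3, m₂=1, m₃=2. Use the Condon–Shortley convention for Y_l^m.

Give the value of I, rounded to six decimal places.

Checks pass: Σm=0; 14 even; l₃=7∈[1,7].
(2·4+1)(2·3+1)(2·7+1) = 945
Δ: 0! 8! 6! / 15! → 1/45045
sum: t=0:+1/20736 = 1/20736
3j²(4 3 7; 0 0 0) = Δ·Π!·Σ² = 35/1287  (sign -1)
sum: t=0:+1/241920 = 1/241920
3j²(4 3 7; -3 1 2) = Δ·Π!·Σ² = 4/1001  (sign -1)
combine: 4πI² = 945·35/1287·4/1001 = 2100/20449
take √, sign +1: I = 0.09040005

0.090400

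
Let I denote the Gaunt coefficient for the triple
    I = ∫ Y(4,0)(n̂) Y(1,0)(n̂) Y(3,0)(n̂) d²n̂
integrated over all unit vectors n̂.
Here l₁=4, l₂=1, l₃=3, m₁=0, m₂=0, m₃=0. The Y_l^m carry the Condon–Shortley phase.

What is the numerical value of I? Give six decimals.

Rules hold: Σm=0, L=8 even, 3≤3≤5.
N = 9·3·7 = 189
Δ = 2!·6!·0!/9! = 1/252
Racah Σ t=1..1: t=1:−1/36 = -1/36
⇒ 3j(4 1 3; 0 0 0)² = 4/63, sgn +1
(m-triple is (0,0,0) — same symbol as above.)
4πI² = N·(3j₀)²·(3jₘ)² = 16/21
I = +1·√(0.761905/4π) = 0.24623252

0.246233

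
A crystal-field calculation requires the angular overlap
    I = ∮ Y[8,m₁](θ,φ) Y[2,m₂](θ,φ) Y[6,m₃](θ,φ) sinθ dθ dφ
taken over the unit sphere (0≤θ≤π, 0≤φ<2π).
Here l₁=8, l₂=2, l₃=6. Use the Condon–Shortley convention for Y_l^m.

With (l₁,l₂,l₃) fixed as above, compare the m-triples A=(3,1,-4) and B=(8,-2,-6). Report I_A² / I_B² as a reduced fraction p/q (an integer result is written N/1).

l's match ⇒ only the (l;m) 3-j factors differ between A and B.
A: triangle coeff Δ(8,2,6) = 1/30940; Σ_t [3,3]: t=3:−1/43545600 = -1/43545600; (3j)²=11/3094 [(8 2 6; 3 1 -4)], sign=-1
B: triangle coeff Δ(8,2,6) = 1/30940; Σ_t [0,0]: t=0:+1/11496038400 = 1/11496038400; (3j)²=1/17 [(8 2 6; 8 -2 -6)], sign=+1
I_A²/I_B² = (11/3094)/(1/17) = 11/182

11/182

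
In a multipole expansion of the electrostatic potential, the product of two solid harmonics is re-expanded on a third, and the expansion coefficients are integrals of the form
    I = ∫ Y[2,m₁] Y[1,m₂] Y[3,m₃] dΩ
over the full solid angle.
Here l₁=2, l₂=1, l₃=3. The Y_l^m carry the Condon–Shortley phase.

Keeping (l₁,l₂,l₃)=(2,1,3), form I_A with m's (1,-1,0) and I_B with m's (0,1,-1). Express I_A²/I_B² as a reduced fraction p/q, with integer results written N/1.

1/2

l's match ⇒ only the (l;m) 3-j factors differ between A and B.
A: triangle coeff Δ(2,1,3) = 1/105; Σ_t [0,0]: t=0:+1/12 = 1/12; (3j)²=1/35 [(2 1 3; 1 -1 0)], sign=-1
B: triangle coeff Δ(2,1,3) = 1/105; Σ_t [0,0]: t=0:+1/8 = 1/8; (3j)²=2/35 [(2 1 3; 0 1 -1)], sign=+1
I_A²/I_B² = (1/35)/(2/35) = 1/2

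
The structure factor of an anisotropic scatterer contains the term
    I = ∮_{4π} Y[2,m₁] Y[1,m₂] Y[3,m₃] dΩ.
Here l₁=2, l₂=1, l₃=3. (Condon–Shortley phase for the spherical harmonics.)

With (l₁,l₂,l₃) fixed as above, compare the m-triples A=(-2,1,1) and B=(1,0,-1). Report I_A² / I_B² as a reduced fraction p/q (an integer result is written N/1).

Same 2,1,3: normalisation and zero-m 3j drop out of the ratio.
A: Δ: 0! 4! 2! / 7! → 1/105; sum: t=0:+1/48 = 1/48; 3j²(2 1 3; -2 1 1) = Δ·Π!·Σ² = 1/105  (sign +1)
B: Δ: 0! 4! 2! / 7! → 1/105; sum: t=0:+1/6 = 1/6; 3j²(2 1 3; 1 0 -1) = Δ·Π!·Σ² = 8/105  (sign +1)
I_A²/I_B² = (1/105)/(8/105) = 1/8

1/8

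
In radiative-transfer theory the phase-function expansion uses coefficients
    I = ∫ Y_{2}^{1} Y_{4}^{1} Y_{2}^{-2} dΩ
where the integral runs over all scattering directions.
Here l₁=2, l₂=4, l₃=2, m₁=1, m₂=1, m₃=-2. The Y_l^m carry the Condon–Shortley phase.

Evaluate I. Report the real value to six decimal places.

-0.090112

Rules hold: Σm=0, L=8 even, 2≤2≤6.
N = 5·9·5 = 225
Δ = 4!·0!·4!/9! = 1/630
Racah Σ t=2..2: t=2:+1/16 = 1/16
⇒ 3j(2 4 2; 0 0 0)² = 2/35, sgn +1
Racah Σ t=1..1: t=1:−1/144 = -1/144
⇒ 3j(2 4 2; 1 1 -2)² = 1/126, sgn -1
4πI² = N·(3j₀)²·(3jₘ)² = 5/49
I = -1·√(0.102041/4π) = -0.09011188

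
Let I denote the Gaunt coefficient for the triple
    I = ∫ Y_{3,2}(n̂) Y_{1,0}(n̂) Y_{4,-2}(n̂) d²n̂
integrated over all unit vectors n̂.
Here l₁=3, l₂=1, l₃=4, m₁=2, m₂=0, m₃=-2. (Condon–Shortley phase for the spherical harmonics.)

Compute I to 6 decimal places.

0.213244

m-sum 0 ✓  L=8 even ✓  2≤4≤4 ✓
Π(2lᵢ+1) = 7×3×9 = 189
triangle coeff Δ(3,1,4) = 1/252
Σ_t [0,0]: t=0:+1/36 = 1/36
(3j)²=4/63 [(3 1 4; 0 0 0)], sign=+1
Σ_t [0,0]: t=0:+1/120 = 1/120
(3j)²=1/21 [(3 1 4; 2 0 -2)], sign=+1
⇒ 4πI² = 4/7
I = (+1)√(4/7/(4π)) = 0.21324362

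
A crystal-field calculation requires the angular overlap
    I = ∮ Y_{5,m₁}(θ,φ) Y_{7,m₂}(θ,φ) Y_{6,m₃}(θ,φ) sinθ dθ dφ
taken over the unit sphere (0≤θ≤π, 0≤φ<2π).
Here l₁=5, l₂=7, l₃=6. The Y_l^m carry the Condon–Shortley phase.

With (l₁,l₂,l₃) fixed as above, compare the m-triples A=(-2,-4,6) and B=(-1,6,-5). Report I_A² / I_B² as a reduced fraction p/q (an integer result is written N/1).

l's match ⇒ only the (l;m) 3-j factors differ between A and B.
A: triangle coeff Δ(5,7,6) = 1/174594420; Σ_t [3,3]: t=3:−1/34836480 = -1/34836480; (3j)²=275/16796 [(5 7 6; -2 -4 6)], sign=-1
B: triangle coeff Δ(5,7,6) = 1/174594420; Σ_t [5,6]: t=5:−1/29030400 t=6:+1/87091200 = -1/43545600; (3j)²=88/6783 [(5 7 6; -1 6 -5)], sign=+1
I_A²/I_B² = (275/16796)/(88/6783) = 525/416

525/416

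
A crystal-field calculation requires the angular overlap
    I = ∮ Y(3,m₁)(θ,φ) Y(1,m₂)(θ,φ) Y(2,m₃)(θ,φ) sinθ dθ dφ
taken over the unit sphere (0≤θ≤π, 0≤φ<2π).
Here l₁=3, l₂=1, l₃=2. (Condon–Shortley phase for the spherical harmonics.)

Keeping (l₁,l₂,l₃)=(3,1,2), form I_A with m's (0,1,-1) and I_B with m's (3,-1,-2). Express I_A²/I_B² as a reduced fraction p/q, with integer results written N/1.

l's match ⇒ only the (l;m) 3-j factors differ between A and B.
A: triangle coeff Δ(3,1,2) = 1/105; Σ_t [2,2]: t=2:+1/12 = 1/12; (3j)²=1/35 [(3 1 2; 0 1 -1)], sign=-1
B: triangle coeff Δ(3,1,2) = 1/105; Σ_t [0,0]: t=0:+1/48 = 1/48; (3j)²=1/7 [(3 1 2; 3 -1 -2)], sign=+1
I_A²/I_B² = (1/35)/(1/7) = 1/5

1/5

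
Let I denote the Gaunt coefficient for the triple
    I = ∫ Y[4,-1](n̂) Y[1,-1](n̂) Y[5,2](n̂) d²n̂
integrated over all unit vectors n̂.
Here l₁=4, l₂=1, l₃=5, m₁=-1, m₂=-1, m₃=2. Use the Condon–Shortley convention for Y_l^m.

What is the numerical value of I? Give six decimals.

0.225034

Checks pass: Σm=0; 10 even; l₃=5∈[3,5].
(2·4+1)(2·1+1)(2·5+1) = 297
Δ: 0! 8! 2! / 11! → 1/495
sum: t=0:+1/576 = 1/576
3j²(4 1 5; 0 0 0) = Δ·Π!·Σ² = 5/99  (sign -1)
sum: t=0:+1/1440 = 1/1440
3j²(4 1 5; -1 -1 2) = Δ·Π!·Σ² = 7/165  (sign -1)
combine: 4πI² = 297·5/99·7/165 = 7/11
take √, sign +1: I = 0.22503380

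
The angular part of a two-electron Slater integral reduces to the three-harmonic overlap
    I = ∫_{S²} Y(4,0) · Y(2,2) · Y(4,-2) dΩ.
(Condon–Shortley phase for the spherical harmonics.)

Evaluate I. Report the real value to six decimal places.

-0.190365

Rules hold: Σm=0, L=10 even, 2≤4≤6.
N = 9·5·9 = 405
Δ = 2!·6!·2!/11! = 1/13860
Racah Σ t=0..2: t=0:+1/192 t=1:−1/36 t=2:+1/192 = -5/288
⇒ 3j(4 2 4; 0 0 0)² = 20/693, sgn -1
Racah Σ t=2..2: t=2:+1/192 = 1/192
⇒ 3j(4 2 4; 0 2 -2)² = 3/77, sgn +1
4πI² = N·(3j₀)²·(3jₘ)² = 2700/5929
I = -1·√(0.455389/4π) = -0.19036462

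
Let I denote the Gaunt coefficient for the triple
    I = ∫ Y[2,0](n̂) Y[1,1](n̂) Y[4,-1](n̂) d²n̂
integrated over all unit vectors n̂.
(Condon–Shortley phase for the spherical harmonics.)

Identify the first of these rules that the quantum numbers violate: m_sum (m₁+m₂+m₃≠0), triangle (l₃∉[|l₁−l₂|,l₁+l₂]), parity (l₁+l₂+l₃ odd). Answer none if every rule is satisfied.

triangle

m₁+m₂+m₃ = 0 + 1 − 1 = 0  ✓
triangle: |2−1|=1 ≤ l₃=4 ≤ 2+1=3  ✗
parity: l₁+l₂+l₃ = 7 is odd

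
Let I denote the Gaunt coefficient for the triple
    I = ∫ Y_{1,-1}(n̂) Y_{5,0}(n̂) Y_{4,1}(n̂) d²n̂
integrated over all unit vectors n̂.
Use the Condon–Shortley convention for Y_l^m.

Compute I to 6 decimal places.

Checks pass: Σm=0; 10 even; l₃=4∈[4,6].
(2·1+1)(2·5+1)(2·4+1) = 297
Δ: 2! 0! 8! / 11! → 1/495
sum: t=1:−1/576 = -1/576
3j²(1 5 4; 0 0 0) = Δ·Π!·Σ² = 5/99  (sign -1)
sum: t=2:+1/1440 = 1/1440
3j²(1 5 4; -1 0 1) = Δ·Π!·Σ² = 2/99  (sign -1)
combine: 4πI² = 297·5/99·2/99 = 10/33
take √, sign +1: I = 0.15528807

0.155288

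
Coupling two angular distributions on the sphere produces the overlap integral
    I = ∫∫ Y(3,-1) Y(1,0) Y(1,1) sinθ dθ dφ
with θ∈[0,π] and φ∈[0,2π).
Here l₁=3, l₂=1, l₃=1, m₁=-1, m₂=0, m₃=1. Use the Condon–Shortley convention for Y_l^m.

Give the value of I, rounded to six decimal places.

0.000000

l₃=1 ∉ [2,4] — triangle fails ⇒ I = 0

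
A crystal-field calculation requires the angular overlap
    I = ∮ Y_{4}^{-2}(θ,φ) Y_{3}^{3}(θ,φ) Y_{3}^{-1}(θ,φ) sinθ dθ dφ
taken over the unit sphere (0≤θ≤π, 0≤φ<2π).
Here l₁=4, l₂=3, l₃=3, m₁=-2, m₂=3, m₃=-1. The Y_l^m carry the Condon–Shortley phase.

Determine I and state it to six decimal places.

-0.188451

Rules hold: Σm=0, L=10 even, 1≤3≤7.
N = 9·7·7 = 441
Δ = 4!·4!·2!/11! = 1/34650
Racah Σ t=1..3: t=1:−1/72 t=2:+1/16 t=3:−1/72 = 5/144
⇒ 3j(4 3 3; 0 0 0)² = 2/77, sgn -1
Racah Σ t=4..4: t=4:+1/192 = 1/192
⇒ 3j(4 3 3; -2 3 -1)² = 3/77, sgn +1
4πI² = N·(3j₀)²·(3jₘ)² = 54/121
I = -1·√(0.446281/4π) = -0.18845135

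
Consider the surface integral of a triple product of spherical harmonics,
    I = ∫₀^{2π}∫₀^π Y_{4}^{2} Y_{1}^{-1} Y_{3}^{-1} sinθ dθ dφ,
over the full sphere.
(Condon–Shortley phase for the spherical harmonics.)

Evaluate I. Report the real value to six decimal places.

0.238414

Rules hold: Σm=0, L=8 even, 3≤3≤5.
N = 9·3·7 = 189
Δ = 2!·6!·0!/9! = 1/252
Racah Σ t=1..1: t=1:−1/36 = -1/36
⇒ 3j(4 1 3; 0 0 0)² = 4/63, sgn +1
Racah Σ t=0..0: t=0:+1/96 = 1/96
⇒ 3j(4 1 3; 2 -1 -1)² = 5/84, sgn +1
4πI² = N·(3j₀)²·(3jₘ)² = 5/7
I = +1·√(0.714286/4π) = 0.23841361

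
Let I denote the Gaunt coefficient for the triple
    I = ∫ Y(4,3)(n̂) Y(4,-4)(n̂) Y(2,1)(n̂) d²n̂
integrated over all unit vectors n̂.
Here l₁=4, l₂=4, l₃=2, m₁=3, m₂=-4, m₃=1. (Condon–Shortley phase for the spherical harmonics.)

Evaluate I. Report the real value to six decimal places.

Rules hold: Σm=0, L=10 even, 0≤2≤8.
N = 9·9·5 = 405
Δ = 6!·2!·2!/11! = 1/13860
Racah Σ t=2..4: t=2:+1/192 t=3:−1/36 t=4:+1/192 = -5/288
⇒ 3j(4 4 2; 0 0 0)² = 20/693, sgn -1
Racah Σ t=0..0: t=0:+1/1440 = 1/1440
⇒ 3j(4 4 2; 3 -4 1)² = 7/165, sgn -1
4πI² = N·(3j₀)²·(3jₘ)² = 60/121
I = +1·√(0.495868/4π) = 0.19864517

0.198645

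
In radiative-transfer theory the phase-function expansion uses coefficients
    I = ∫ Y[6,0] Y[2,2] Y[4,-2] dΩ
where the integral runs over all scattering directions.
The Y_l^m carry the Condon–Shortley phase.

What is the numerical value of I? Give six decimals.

Checks pass: Σm=0; 12 even; l₃=4∈[4,8].
(2·6+1)(2·2+1)(2·4+1) = 585
Δ: 4! 8! 0! / 13! → 1/6435
sum: t=2:+1/2304 = 1/2304
3j²(6 2 4; 0 0 0) = Δ·Π!·Σ² = 5/143  (sign +1)
sum: t=4:+1/34560 = 1/34560
3j²(6 2 4; 0 2 -2) = Δ·Π!·Σ² = 1/429  (sign +1)
combine: 4πI² = 585·5/143·1/429 = 75/1573
take √, sign +1: I = 0.06159725

0.061597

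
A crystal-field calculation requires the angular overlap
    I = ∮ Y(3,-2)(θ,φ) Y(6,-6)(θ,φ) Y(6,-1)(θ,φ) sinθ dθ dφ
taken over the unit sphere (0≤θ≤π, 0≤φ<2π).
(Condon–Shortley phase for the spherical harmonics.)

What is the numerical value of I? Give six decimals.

m-sum = -2 − 6 − 1 = -9 ≠ 0 ⇒ I = 0

0.000000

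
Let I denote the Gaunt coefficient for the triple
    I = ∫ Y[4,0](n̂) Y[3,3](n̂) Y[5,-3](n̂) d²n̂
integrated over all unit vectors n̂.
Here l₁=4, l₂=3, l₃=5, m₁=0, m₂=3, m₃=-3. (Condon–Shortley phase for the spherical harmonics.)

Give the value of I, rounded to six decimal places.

Rules hold: Σm=0, L=12 even, 1≤5≤7.
N = 9·7·11 = 693
Δ = 2!·6!·4!/13! = 1/180180
Racah Σ t=0..2: t=0:+1/576 t=1:−1/144 t=2:+1/576 = -1/288
⇒ 3j(4 3 5; 0 0 0)² = 20/1001, sgn +1
Racah Σ t=2..2: t=2:+1/2304 = 1/2304
⇒ 3j(4 3 5; 0 3 -3)² = 5/143, sgn +1
4πI² = N·(3j₀)²·(3jₘ)² = 900/1859
I = +1·√(0.484131/4π) = 0.19628026

0.196280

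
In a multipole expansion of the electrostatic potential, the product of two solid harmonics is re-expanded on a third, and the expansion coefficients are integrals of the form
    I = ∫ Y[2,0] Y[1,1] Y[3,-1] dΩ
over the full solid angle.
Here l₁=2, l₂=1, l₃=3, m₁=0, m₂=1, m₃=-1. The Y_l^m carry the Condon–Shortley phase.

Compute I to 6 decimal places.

-0.202301

Rules hold: Σm=0, L=6 even, 1≤3≤3.
N = 5·3·7 = 105
Δ = 0!·4!·2!/7! = 1/105
Racah Σ t=0..0: t=0:+1/4 = 1/4
⇒ 3j(2 1 3; 0 0 0)² = 3/35, sgn -1
Racah Σ t=0..0: t=0:+1/8 = 1/8
⇒ 3j(2 1 3; 0 1 -1)² = 2/35, sgn +1
4πI² = N·(3j₀)²·(3jₘ)² = 18/35
I = -1·√(0.514286/4π) = -0.20230066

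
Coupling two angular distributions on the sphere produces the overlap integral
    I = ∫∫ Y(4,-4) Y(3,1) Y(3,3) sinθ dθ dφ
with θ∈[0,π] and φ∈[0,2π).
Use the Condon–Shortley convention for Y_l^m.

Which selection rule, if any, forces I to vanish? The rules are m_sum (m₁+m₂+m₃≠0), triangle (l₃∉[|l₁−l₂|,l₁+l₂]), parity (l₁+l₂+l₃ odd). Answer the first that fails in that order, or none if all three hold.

m₁+m₂+m₃ = -4 + 1 + 3 = 0  ✓
triangle: |4−3|=1 ≤ l₃=3 ≤ 4+3=7  ✓
parity: l₁+l₂+l₃ = 10 is even  ✓

none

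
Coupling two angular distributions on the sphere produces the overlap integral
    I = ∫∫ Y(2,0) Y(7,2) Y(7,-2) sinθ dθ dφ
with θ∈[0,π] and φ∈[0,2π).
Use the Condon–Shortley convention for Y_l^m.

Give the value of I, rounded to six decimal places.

0.125586

Checks pass: Σm=0; 16 even; l₃=7∈[5,9].
(2·2+1)(2·7+1)(2·7+1) = 1125
Δ: 2! 2! 12! / 17! → 1/185640
sum: t=0:+1/2419200 t=1:−1/518400 t=2:+1/2419200 = -1/907200
3j²(2 7 7; 0 0 0) = Δ·Π!·Σ² = 56/3315  (sign +1)
sum: t=0:+1/8709120 t=1:−1/967680 t=2:+1/2419200 = -11/21772800
3j²(2 7 7; 0 2 -2) = Δ·Π!·Σ² = 242/23205  (sign +1)
combine: 4πI² = 1125·56/3315·242/23205 = 9680/48841
take √, sign +1: I = 0.12558578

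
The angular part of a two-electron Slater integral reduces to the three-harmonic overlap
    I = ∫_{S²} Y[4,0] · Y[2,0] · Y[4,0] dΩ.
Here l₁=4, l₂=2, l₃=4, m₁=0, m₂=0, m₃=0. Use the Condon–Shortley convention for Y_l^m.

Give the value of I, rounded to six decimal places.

0.163840

Rules hold: Σm=0, L=10 even, 2≤4≤6.
N = 9·5·9 = 405
Δ = 2!·6!·2!/11! = 1/13860
Racah Σ t=0..2: t=0:+1/192 t=1:−1/36 t=2:+1/192 = -5/288
⇒ 3j(4 2 4; 0 0 0)² = 20/693, sgn -1
(m-triple is (0,0,0) — same symbol as above.)
4πI² = N·(3j₀)²·(3jₘ)² = 2000/5929
I = +1·√(0.337325/4π) = 0.16383977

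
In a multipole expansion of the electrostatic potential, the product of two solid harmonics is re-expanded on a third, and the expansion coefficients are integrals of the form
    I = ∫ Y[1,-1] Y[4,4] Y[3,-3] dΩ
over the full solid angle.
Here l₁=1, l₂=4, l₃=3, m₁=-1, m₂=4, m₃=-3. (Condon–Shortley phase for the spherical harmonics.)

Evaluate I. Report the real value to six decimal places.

m-sum 0 ✓  L=8 even ✓  3≤3≤5 ✓
Π(2lᵢ+1) = 3×9×7 = 189
triangle coeff Δ(1,4,3) = 1/252
Σ_t [1,1]: t=1:−1/36 = -1/36
(3j)²=4/63 [(1 4 3; 0 0 0)], sign=+1
Σ_t [2,2]: t=2:+1/1440 = 1/1440
(3j)²=1/9 [(1 4 3; -1 4 -3)], sign=+1
⇒ 4πI² = 4/3
I = (+1)√(4/3/(4π)) = 0.32573501

0.325735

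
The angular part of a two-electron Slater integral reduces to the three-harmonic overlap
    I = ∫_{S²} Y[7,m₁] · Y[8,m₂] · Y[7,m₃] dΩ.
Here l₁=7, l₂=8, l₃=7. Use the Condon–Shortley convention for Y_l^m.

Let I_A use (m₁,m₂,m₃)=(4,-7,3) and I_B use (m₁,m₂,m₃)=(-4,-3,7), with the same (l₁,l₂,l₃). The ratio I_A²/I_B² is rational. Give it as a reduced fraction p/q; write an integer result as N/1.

Same 7,8,7: normalisation and zero-m 3j drop out of the ratio.
A: Δ: 8! 6! 8! / 23! → 1/22086194130; sum: t=0:+1/7315660800 t=1:−1/9754214400 = 1/29262643200; 3j²(7 8 7; 4 -7 3) = Δ·Π!·Σ² = 75/52003  (sign +1)
B: Δ: 8! 6! 8! / 23! → 1/22086194130; sum: t=5:−1/20901888000 = -1/20901888000; 3j²(7 8 7; -4 -3 7) = Δ·Π!·Σ² = 77/7429  (sign -1)
I_A²/I_B² = (75/52003)/(77/7429) = 75/539

75/539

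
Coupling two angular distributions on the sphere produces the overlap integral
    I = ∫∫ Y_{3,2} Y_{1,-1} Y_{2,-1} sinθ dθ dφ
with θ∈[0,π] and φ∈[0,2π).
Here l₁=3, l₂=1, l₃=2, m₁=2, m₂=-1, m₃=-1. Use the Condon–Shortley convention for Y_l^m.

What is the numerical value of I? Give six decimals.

0.261169

Rules hold: Σm=0, L=6 even, 2≤2≤4.
N = 7·3·5 = 105
Δ = 2!·4!·0!/7! = 1/105
Racah Σ t=1..1: t=1:−1/4 = -1/4
⇒ 3j(3 1 2; 0 0 0)² = 3/35, sgn -1
Racah Σ t=0..0: t=0:+1/12 = 1/12
⇒ 3j(3 1 2; 2 -1 -1)² = 2/21, sgn -1
4πI² = N·(3j₀)²·(3jₘ)² = 6/7
I = +1·√(0.857143/4π) = 0.26116903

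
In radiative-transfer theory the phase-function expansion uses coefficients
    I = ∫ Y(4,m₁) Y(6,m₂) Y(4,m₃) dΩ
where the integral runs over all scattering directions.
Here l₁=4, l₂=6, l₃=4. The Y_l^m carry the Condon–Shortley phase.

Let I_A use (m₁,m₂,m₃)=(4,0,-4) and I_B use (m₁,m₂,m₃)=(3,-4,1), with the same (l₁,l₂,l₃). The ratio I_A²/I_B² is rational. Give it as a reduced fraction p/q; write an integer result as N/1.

8/9

Same 4,6,4: normalisation and zero-m 3j drop out of the ratio.
A: Δ: 6! 2! 6! / 15! → 1/1261260; sum: t=0:+1/1036800 = 1/1036800; 3j²(4 6 4; 4 0 -4) = Δ·Π!·Σ² = 4/6435  (sign +1)
B: Δ: 6! 2! 6! / 15! → 1/1261260; sum: t=0:+1/34560 t=1:−1/28800 = -1/172800; 3j²(4 6 4; 3 -4 1) = Δ·Π!·Σ² = 1/1430  (sign +1)
I_A²/I_B² = (4/6435)/(1/1430) = 8/9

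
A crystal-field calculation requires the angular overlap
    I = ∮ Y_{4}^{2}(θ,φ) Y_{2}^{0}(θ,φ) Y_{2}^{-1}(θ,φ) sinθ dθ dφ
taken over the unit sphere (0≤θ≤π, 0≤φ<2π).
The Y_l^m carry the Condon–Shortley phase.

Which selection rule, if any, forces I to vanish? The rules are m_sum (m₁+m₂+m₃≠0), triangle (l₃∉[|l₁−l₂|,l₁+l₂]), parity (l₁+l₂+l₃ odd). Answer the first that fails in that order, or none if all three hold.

m₁+m₂+m₃ = 2 + 0 − 1 = 1  ✗
triangle: |4−2|=2 ≤ l₃=2 ≤ 4+2=6
parity: l₁+l₂+l₃ = 8 is even

m_sum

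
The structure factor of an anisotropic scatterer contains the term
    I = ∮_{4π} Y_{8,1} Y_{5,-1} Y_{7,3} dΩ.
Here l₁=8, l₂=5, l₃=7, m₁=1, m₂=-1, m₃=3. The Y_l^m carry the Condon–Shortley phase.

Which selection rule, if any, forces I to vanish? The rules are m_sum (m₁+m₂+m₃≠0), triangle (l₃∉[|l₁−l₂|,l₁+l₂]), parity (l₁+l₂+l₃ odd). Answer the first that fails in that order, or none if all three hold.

m₁+m₂+m₃ = 1 − 1 + 3 = 3  ✗
triangle: |8−5|=3 ≤ l₃=7 ≤ 8+5=13
parity: l₁+l₂+l₃ = 20 is even

m_sum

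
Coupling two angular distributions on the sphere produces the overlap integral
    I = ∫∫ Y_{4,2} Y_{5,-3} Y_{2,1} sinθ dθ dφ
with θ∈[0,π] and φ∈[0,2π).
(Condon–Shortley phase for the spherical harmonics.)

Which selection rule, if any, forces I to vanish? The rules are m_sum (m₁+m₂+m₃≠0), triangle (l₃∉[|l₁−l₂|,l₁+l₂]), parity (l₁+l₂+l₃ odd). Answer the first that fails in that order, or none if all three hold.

parity

m₁+m₂+m₃ = 2 − 3 + 1 = 0  ✓
triangle: |4−5|=1 ≤ l₃=2 ≤ 4+5=9  ✓
parity: l₁+l₂+l₃ = 11 is odd  ✗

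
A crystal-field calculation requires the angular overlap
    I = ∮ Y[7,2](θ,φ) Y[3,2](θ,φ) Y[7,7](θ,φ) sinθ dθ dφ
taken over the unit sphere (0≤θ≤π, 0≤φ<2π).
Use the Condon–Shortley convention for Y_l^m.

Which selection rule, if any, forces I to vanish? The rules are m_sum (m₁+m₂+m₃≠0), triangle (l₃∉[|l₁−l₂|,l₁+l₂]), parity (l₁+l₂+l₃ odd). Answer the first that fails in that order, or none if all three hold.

m₁+m₂+m₃ = 2 + 2 + 7 = 11  ✗
triangle: |7−3|=4 ≤ l₃=7 ≤ 7+3=10
parity: l₁+l₂+l₃ = 17 is odd

m_sum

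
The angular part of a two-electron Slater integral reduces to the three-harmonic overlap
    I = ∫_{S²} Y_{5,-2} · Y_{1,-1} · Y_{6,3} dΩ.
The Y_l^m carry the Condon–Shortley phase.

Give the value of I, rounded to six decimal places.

-0.245154

Rules hold: Σm=0, L=12 even, 4≤6≤6.
N = 11·3·13 = 429
Δ = 0!·10!·2!/13! = 1/858
Racah Σ t=0..0: t=0:+1/14400 = 1/14400
⇒ 3j(5 1 6; 0 0 0)² = 6/143, sgn +1
Racah Σ t=0..0: t=0:+1/60480 = 1/60480
⇒ 3j(5 1 6; -2 -1 3)² = 6/143, sgn -1
4πI² = N·(3j₀)²·(3jₘ)² = 108/143
I = -1·√(0.755245/4π) = -0.24515397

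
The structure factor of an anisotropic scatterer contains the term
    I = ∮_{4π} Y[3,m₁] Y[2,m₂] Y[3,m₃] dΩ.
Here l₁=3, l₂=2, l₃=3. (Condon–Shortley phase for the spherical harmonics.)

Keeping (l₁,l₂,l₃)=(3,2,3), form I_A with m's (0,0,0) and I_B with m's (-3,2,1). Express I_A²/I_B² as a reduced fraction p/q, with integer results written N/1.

Shared (l₁,l₂,l₃)=(3,2,3): N and (l;000)² cancel in I_A²/I_B².
A: Δ = 2!·4!·2!/9! = 1/3780; Racah Σ t=0..2: t=0:+1/24 t=1:−1/4 t=2:+1/24 = -1/6; ⇒ 3j(3 2 3; 0 0 0)² = 4/105, sgn +1
B: Δ = 2!·4!·2!/9! = 1/3780; Racah Σ t=2..2: t=2:+1/96 = 1/96; ⇒ 3j(3 2 3; -3 2 1)² = 1/42, sgn +1
I_A²/I_B² = (4/105)/(1/42) = 8/5

8/5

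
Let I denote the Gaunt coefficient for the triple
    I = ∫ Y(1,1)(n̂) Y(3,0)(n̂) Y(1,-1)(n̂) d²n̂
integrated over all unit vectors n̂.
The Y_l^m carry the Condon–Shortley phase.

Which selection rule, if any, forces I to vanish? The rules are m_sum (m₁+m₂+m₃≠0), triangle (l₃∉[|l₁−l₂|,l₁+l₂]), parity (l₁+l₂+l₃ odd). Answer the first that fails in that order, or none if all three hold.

triangle

azimuthal sum: 1 + 0 − 1 = 0  ✓
2 ≤ 1 ≤ 4 (triangle on l)  ✗
L = 1 + 3 + 1 = 5 (odd)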